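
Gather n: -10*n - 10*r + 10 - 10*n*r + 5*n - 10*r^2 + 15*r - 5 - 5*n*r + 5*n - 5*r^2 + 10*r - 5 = -15*n*r - 15*r^2 + 15*r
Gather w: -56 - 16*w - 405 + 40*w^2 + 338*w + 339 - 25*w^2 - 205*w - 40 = 15*w^2 + 117*w - 162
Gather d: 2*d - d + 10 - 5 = d + 5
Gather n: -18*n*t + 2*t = -18*n*t + 2*t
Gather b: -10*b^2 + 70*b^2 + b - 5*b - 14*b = 60*b^2 - 18*b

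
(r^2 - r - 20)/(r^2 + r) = (r^2 - r - 20)/(r*(r + 1))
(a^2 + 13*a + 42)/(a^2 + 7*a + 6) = (a + 7)/(a + 1)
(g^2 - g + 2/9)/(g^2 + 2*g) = (g^2 - g + 2/9)/(g*(g + 2))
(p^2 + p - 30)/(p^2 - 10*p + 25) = (p + 6)/(p - 5)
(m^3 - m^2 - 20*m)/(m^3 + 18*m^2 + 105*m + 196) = m*(m - 5)/(m^2 + 14*m + 49)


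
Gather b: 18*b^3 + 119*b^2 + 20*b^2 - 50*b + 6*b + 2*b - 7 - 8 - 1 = 18*b^3 + 139*b^2 - 42*b - 16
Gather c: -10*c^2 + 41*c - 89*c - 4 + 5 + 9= -10*c^2 - 48*c + 10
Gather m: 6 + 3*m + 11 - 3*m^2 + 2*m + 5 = -3*m^2 + 5*m + 22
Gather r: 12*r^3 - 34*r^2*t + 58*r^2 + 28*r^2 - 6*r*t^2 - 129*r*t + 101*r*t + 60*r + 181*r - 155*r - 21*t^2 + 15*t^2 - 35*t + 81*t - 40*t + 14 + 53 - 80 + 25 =12*r^3 + r^2*(86 - 34*t) + r*(-6*t^2 - 28*t + 86) - 6*t^2 + 6*t + 12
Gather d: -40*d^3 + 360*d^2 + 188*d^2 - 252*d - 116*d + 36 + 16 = -40*d^3 + 548*d^2 - 368*d + 52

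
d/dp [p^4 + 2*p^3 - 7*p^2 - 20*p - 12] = 4*p^3 + 6*p^2 - 14*p - 20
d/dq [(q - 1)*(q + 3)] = 2*q + 2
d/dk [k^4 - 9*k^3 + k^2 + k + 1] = 4*k^3 - 27*k^2 + 2*k + 1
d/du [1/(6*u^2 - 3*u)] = (1 - 4*u)/(3*u^2*(2*u - 1)^2)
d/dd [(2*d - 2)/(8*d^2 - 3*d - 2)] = 2*(-8*d^2 + 16*d - 5)/(64*d^4 - 48*d^3 - 23*d^2 + 12*d + 4)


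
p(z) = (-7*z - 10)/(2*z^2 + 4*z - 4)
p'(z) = (-7*z - 10)*(-4*z - 4)/(2*z^2 + 4*z - 4)^2 - 7/(2*z^2 + 4*z - 4) = (7*z^2 + 20*z + 34)/(2*(z^4 + 4*z^3 - 8*z + 4))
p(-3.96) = 1.54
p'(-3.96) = 0.97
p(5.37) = -0.63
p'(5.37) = 0.12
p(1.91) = -2.14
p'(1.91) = 1.63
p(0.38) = 5.78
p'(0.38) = 17.75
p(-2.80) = 20.00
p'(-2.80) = 285.42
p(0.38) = 5.78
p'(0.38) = 17.75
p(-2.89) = 8.94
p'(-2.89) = 52.96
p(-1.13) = 0.35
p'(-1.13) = 1.14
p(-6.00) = 0.73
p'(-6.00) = 0.17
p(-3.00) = 5.50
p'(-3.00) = 18.50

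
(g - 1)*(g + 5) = g^2 + 4*g - 5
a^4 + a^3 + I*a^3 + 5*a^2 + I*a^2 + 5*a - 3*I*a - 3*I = (a + 1)*(a - I)^2*(a + 3*I)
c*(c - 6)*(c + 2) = c^3 - 4*c^2 - 12*c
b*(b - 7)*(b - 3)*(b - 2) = b^4 - 12*b^3 + 41*b^2 - 42*b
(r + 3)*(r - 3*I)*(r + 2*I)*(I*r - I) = I*r^4 + r^3 + 2*I*r^3 + 2*r^2 + 3*I*r^2 - 3*r + 12*I*r - 18*I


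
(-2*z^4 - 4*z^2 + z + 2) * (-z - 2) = 2*z^5 + 4*z^4 + 4*z^3 + 7*z^2 - 4*z - 4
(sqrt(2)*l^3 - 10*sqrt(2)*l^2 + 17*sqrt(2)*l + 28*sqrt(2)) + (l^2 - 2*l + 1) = sqrt(2)*l^3 - 10*sqrt(2)*l^2 + l^2 - 2*l + 17*sqrt(2)*l + 1 + 28*sqrt(2)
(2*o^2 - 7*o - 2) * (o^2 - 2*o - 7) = 2*o^4 - 11*o^3 - 2*o^2 + 53*o + 14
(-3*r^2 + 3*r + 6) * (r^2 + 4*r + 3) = -3*r^4 - 9*r^3 + 9*r^2 + 33*r + 18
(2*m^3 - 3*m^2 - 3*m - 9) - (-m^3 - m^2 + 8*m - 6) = 3*m^3 - 2*m^2 - 11*m - 3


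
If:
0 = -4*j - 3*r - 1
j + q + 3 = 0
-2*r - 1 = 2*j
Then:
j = 1/2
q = -7/2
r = -1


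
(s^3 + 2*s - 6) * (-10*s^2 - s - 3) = -10*s^5 - s^4 - 23*s^3 + 58*s^2 + 18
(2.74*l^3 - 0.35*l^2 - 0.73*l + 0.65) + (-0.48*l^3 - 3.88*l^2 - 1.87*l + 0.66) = 2.26*l^3 - 4.23*l^2 - 2.6*l + 1.31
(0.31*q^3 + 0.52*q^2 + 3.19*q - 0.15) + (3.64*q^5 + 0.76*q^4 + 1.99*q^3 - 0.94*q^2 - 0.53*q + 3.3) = 3.64*q^5 + 0.76*q^4 + 2.3*q^3 - 0.42*q^2 + 2.66*q + 3.15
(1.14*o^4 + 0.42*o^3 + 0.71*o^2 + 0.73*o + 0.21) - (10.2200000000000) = 1.14*o^4 + 0.42*o^3 + 0.71*o^2 + 0.73*o - 10.01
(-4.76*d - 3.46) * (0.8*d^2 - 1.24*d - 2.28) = -3.808*d^3 + 3.1344*d^2 + 15.1432*d + 7.8888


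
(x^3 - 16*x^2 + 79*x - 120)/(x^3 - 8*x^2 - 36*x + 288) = (x^2 - 8*x + 15)/(x^2 - 36)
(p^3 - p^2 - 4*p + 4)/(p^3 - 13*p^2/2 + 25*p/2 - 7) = 2*(p + 2)/(2*p - 7)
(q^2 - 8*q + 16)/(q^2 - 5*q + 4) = (q - 4)/(q - 1)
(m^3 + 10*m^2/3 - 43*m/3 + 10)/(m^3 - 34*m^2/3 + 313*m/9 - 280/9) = 3*(m^2 + 5*m - 6)/(3*m^2 - 29*m + 56)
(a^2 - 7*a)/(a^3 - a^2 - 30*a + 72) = a*(a - 7)/(a^3 - a^2 - 30*a + 72)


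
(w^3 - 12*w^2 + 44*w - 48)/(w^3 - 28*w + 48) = (w - 6)/(w + 6)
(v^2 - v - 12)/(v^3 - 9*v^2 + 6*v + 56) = (v + 3)/(v^2 - 5*v - 14)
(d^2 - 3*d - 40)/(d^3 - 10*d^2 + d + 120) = (d + 5)/(d^2 - 2*d - 15)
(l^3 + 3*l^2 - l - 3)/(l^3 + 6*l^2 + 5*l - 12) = (l + 1)/(l + 4)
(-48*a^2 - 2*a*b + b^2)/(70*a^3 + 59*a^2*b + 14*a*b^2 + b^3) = (-48*a^2 - 2*a*b + b^2)/(70*a^3 + 59*a^2*b + 14*a*b^2 + b^3)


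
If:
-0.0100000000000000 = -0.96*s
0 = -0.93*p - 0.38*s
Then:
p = -0.00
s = 0.01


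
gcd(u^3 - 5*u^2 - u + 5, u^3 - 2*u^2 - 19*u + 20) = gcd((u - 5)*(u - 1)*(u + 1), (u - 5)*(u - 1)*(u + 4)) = u^2 - 6*u + 5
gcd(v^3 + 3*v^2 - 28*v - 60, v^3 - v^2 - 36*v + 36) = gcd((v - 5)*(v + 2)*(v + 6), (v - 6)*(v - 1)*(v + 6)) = v + 6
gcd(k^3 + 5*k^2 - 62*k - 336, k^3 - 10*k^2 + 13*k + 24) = k - 8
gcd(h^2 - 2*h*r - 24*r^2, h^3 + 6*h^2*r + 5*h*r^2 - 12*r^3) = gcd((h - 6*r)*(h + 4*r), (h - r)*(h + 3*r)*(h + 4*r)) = h + 4*r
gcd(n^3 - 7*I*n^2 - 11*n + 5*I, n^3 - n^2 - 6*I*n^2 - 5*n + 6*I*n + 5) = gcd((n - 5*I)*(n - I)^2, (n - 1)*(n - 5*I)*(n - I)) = n^2 - 6*I*n - 5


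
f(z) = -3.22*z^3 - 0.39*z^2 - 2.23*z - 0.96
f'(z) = -9.66*z^2 - 0.78*z - 2.23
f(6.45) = -895.61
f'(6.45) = -409.14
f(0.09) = -1.17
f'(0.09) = -2.38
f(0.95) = -6.19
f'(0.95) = -11.69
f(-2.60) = 58.80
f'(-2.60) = -65.50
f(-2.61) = 59.45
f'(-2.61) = -66.00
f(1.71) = -22.01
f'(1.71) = -31.81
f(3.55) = -157.85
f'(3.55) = -126.74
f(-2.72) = 67.02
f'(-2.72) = -71.58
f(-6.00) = 693.90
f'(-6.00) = -345.31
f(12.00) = -5648.04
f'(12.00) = -1402.63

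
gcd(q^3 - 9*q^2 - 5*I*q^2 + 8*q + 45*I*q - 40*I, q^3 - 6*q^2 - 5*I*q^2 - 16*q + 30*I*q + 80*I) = q^2 + q*(-8 - 5*I) + 40*I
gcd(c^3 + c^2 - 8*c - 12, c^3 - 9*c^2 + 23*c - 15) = c - 3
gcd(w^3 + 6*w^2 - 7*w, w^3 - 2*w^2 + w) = w^2 - w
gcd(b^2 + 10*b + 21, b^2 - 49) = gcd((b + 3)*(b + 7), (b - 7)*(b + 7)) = b + 7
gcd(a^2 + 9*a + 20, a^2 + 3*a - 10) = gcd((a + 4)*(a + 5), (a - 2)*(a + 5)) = a + 5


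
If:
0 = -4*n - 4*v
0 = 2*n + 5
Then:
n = -5/2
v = 5/2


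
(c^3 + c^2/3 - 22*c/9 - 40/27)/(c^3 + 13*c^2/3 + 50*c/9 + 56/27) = (3*c - 5)/(3*c + 7)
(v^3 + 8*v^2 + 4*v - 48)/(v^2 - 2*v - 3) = (-v^3 - 8*v^2 - 4*v + 48)/(-v^2 + 2*v + 3)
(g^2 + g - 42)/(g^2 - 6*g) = (g + 7)/g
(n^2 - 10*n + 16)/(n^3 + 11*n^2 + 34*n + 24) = (n^2 - 10*n + 16)/(n^3 + 11*n^2 + 34*n + 24)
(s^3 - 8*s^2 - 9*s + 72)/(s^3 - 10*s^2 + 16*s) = (s^2 - 9)/(s*(s - 2))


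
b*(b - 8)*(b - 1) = b^3 - 9*b^2 + 8*b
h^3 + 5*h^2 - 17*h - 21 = (h - 3)*(h + 1)*(h + 7)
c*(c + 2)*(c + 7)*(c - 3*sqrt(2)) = c^4 - 3*sqrt(2)*c^3 + 9*c^3 - 27*sqrt(2)*c^2 + 14*c^2 - 42*sqrt(2)*c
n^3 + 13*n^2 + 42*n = n*(n + 6)*(n + 7)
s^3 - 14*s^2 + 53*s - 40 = (s - 8)*(s - 5)*(s - 1)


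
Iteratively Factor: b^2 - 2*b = (b)*(b - 2)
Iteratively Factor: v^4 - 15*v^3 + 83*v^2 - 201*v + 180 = (v - 5)*(v^3 - 10*v^2 + 33*v - 36) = (v - 5)*(v - 4)*(v^2 - 6*v + 9) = (v - 5)*(v - 4)*(v - 3)*(v - 3)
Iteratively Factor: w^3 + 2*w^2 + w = (w + 1)*(w^2 + w) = w*(w + 1)*(w + 1)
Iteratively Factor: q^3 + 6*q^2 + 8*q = (q + 4)*(q^2 + 2*q) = (q + 2)*(q + 4)*(q)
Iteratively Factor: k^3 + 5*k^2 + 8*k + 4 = (k + 2)*(k^2 + 3*k + 2) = (k + 2)^2*(k + 1)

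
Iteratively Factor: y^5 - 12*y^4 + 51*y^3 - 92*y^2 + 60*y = (y - 3)*(y^4 - 9*y^3 + 24*y^2 - 20*y) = y*(y - 3)*(y^3 - 9*y^2 + 24*y - 20) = y*(y - 3)*(y - 2)*(y^2 - 7*y + 10) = y*(y - 3)*(y - 2)^2*(y - 5)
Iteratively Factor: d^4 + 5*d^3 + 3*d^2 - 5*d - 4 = (d + 1)*(d^3 + 4*d^2 - d - 4) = (d - 1)*(d + 1)*(d^2 + 5*d + 4) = (d - 1)*(d + 1)^2*(d + 4)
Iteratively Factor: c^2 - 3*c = (c)*(c - 3)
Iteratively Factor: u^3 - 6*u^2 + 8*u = (u)*(u^2 - 6*u + 8) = u*(u - 4)*(u - 2)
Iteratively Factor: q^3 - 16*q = (q)*(q^2 - 16) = q*(q + 4)*(q - 4)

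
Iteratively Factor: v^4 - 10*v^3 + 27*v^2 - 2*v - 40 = (v - 5)*(v^3 - 5*v^2 + 2*v + 8) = (v - 5)*(v - 2)*(v^2 - 3*v - 4) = (v - 5)*(v - 2)*(v + 1)*(v - 4)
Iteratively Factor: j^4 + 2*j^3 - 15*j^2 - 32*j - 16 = (j + 1)*(j^3 + j^2 - 16*j - 16) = (j - 4)*(j + 1)*(j^2 + 5*j + 4) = (j - 4)*(j + 1)*(j + 4)*(j + 1)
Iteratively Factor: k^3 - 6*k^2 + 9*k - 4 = (k - 1)*(k^2 - 5*k + 4) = (k - 1)^2*(k - 4)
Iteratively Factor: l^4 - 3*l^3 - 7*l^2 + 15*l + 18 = (l - 3)*(l^3 - 7*l - 6) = (l - 3)*(l + 2)*(l^2 - 2*l - 3) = (l - 3)^2*(l + 2)*(l + 1)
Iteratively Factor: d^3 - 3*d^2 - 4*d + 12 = (d - 2)*(d^2 - d - 6) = (d - 2)*(d + 2)*(d - 3)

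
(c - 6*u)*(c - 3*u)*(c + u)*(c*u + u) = c^4*u - 8*c^3*u^2 + c^3*u + 9*c^2*u^3 - 8*c^2*u^2 + 18*c*u^4 + 9*c*u^3 + 18*u^4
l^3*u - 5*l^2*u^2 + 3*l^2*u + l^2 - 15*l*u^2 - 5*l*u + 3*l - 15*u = (l + 3)*(l - 5*u)*(l*u + 1)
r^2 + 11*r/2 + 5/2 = (r + 1/2)*(r + 5)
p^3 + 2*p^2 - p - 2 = (p - 1)*(p + 1)*(p + 2)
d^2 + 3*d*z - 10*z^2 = (d - 2*z)*(d + 5*z)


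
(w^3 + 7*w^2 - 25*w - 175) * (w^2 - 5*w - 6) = w^5 + 2*w^4 - 66*w^3 - 92*w^2 + 1025*w + 1050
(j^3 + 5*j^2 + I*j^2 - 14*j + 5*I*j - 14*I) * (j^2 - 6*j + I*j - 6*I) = j^5 - j^4 + 2*I*j^4 - 45*j^3 - 2*I*j^3 + 85*j^2 - 88*I*j^2 + 44*j + 168*I*j - 84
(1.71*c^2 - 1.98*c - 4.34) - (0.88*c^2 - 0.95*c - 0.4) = 0.83*c^2 - 1.03*c - 3.94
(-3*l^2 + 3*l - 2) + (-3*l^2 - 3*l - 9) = -6*l^2 - 11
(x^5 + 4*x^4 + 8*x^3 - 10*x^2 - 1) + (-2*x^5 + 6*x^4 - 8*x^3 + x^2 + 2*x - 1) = -x^5 + 10*x^4 - 9*x^2 + 2*x - 2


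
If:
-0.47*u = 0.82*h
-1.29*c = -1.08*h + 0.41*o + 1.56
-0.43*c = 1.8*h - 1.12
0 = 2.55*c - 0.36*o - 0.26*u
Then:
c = -0.28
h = 0.69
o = -1.11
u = -1.20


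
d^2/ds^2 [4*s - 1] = 0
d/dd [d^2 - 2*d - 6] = 2*d - 2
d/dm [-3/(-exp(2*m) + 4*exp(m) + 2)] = 6*(2 - exp(m))*exp(m)/(-exp(2*m) + 4*exp(m) + 2)^2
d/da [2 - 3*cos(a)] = 3*sin(a)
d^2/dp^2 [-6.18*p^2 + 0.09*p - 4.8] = -12.3600000000000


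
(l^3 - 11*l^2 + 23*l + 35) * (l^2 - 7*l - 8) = l^5 - 18*l^4 + 92*l^3 - 38*l^2 - 429*l - 280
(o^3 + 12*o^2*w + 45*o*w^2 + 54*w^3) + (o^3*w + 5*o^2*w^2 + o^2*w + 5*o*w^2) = o^3*w + o^3 + 5*o^2*w^2 + 13*o^2*w + 50*o*w^2 + 54*w^3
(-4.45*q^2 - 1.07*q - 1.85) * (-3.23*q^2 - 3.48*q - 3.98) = 14.3735*q^4 + 18.9421*q^3 + 27.4101*q^2 + 10.6966*q + 7.363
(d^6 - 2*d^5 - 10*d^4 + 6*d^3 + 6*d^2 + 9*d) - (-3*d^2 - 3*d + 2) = d^6 - 2*d^5 - 10*d^4 + 6*d^3 + 9*d^2 + 12*d - 2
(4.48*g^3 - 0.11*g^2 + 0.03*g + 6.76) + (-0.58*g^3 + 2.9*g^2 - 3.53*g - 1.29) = 3.9*g^3 + 2.79*g^2 - 3.5*g + 5.47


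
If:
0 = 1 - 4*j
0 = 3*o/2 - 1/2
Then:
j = 1/4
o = 1/3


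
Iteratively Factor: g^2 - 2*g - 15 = (g + 3)*(g - 5)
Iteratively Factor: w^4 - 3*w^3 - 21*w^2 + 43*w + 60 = (w - 5)*(w^3 + 2*w^2 - 11*w - 12) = (w - 5)*(w + 4)*(w^2 - 2*w - 3) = (w - 5)*(w + 1)*(w + 4)*(w - 3)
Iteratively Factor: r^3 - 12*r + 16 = (r - 2)*(r^2 + 2*r - 8) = (r - 2)*(r + 4)*(r - 2)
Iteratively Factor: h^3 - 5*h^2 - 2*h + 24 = (h + 2)*(h^2 - 7*h + 12) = (h - 3)*(h + 2)*(h - 4)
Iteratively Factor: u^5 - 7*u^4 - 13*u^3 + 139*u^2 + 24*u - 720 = (u - 5)*(u^4 - 2*u^3 - 23*u^2 + 24*u + 144) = (u - 5)*(u - 4)*(u^3 + 2*u^2 - 15*u - 36) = (u - 5)*(u - 4)*(u + 3)*(u^2 - u - 12) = (u - 5)*(u - 4)*(u + 3)^2*(u - 4)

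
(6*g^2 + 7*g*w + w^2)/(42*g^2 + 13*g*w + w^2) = (g + w)/(7*g + w)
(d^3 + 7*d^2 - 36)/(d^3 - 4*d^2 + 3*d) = (d^3 + 7*d^2 - 36)/(d*(d^2 - 4*d + 3))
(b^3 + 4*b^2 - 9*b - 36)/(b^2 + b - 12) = b + 3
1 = 1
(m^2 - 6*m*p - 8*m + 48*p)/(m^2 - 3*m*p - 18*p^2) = (m - 8)/(m + 3*p)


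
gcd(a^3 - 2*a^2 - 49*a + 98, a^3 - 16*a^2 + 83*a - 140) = a - 7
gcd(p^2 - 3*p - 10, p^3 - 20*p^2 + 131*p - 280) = p - 5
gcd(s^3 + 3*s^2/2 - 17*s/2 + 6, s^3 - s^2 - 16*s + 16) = s^2 + 3*s - 4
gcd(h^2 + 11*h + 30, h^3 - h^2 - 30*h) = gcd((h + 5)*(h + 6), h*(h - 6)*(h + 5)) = h + 5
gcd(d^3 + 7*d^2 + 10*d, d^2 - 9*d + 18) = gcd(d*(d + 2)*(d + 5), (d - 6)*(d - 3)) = 1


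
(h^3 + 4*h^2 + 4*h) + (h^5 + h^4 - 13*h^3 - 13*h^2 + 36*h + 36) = h^5 + h^4 - 12*h^3 - 9*h^2 + 40*h + 36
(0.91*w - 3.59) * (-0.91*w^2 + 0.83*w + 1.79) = -0.8281*w^3 + 4.0222*w^2 - 1.3508*w - 6.4261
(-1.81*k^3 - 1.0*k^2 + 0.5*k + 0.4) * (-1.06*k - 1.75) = 1.9186*k^4 + 4.2275*k^3 + 1.22*k^2 - 1.299*k - 0.7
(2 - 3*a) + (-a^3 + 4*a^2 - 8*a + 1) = -a^3 + 4*a^2 - 11*a + 3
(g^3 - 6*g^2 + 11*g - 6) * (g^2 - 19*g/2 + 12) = g^5 - 31*g^4/2 + 80*g^3 - 365*g^2/2 + 189*g - 72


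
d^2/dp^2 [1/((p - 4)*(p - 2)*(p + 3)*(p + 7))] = 2*(10*p^6 + 60*p^5 - 183*p^4 - 1084*p^3 + 1323*p^2 + 2262*p + 7324)/(p^12 + 12*p^11 - 45*p^10 - 818*p^9 + 795*p^8 + 21912*p^7 - 12403*p^6 - 278586*p^5 + 186756*p^4 + 1678760*p^3 - 1558368*p^2 - 3894912*p + 4741632)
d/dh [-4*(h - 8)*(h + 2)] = 24 - 8*h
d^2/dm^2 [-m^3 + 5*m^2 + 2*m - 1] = 10 - 6*m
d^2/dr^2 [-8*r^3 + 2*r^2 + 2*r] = 4 - 48*r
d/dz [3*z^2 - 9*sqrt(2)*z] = 6*z - 9*sqrt(2)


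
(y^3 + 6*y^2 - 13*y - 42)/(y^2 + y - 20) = (y^3 + 6*y^2 - 13*y - 42)/(y^2 + y - 20)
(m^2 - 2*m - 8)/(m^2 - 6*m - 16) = (m - 4)/(m - 8)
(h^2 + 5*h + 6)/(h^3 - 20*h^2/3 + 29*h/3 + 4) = 3*(h^2 + 5*h + 6)/(3*h^3 - 20*h^2 + 29*h + 12)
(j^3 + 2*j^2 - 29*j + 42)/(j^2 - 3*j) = j + 5 - 14/j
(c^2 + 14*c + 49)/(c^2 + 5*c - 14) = (c + 7)/(c - 2)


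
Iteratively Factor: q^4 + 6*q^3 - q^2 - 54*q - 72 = (q + 3)*(q^3 + 3*q^2 - 10*q - 24) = (q + 3)*(q + 4)*(q^2 - q - 6) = (q + 2)*(q + 3)*(q + 4)*(q - 3)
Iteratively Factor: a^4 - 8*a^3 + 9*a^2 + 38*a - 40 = (a - 5)*(a^3 - 3*a^2 - 6*a + 8) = (a - 5)*(a + 2)*(a^2 - 5*a + 4) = (a - 5)*(a - 1)*(a + 2)*(a - 4)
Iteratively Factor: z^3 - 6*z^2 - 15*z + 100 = (z + 4)*(z^2 - 10*z + 25) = (z - 5)*(z + 4)*(z - 5)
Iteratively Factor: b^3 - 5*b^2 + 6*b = (b - 3)*(b^2 - 2*b) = (b - 3)*(b - 2)*(b)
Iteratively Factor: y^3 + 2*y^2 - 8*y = (y + 4)*(y^2 - 2*y) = y*(y + 4)*(y - 2)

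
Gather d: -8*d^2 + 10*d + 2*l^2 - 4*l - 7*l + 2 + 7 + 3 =-8*d^2 + 10*d + 2*l^2 - 11*l + 12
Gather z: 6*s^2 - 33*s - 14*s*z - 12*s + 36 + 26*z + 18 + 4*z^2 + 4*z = 6*s^2 - 45*s + 4*z^2 + z*(30 - 14*s) + 54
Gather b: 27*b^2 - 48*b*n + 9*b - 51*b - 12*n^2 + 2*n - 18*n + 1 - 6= 27*b^2 + b*(-48*n - 42) - 12*n^2 - 16*n - 5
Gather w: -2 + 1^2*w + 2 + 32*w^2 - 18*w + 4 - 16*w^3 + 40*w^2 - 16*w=-16*w^3 + 72*w^2 - 33*w + 4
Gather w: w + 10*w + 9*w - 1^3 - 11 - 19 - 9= 20*w - 40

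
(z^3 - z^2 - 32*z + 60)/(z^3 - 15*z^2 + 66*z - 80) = (z + 6)/(z - 8)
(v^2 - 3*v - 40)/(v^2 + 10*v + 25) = (v - 8)/(v + 5)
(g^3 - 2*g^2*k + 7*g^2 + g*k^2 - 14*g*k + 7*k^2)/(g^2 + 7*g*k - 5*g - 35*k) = (g^3 - 2*g^2*k + 7*g^2 + g*k^2 - 14*g*k + 7*k^2)/(g^2 + 7*g*k - 5*g - 35*k)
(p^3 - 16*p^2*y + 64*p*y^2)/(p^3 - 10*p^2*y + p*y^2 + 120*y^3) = p*(-p + 8*y)/(-p^2 + 2*p*y + 15*y^2)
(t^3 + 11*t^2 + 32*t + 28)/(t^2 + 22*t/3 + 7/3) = 3*(t^2 + 4*t + 4)/(3*t + 1)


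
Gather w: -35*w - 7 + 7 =-35*w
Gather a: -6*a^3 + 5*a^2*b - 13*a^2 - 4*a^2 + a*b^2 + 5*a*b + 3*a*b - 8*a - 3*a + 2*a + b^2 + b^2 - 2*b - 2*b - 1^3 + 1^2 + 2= -6*a^3 + a^2*(5*b - 17) + a*(b^2 + 8*b - 9) + 2*b^2 - 4*b + 2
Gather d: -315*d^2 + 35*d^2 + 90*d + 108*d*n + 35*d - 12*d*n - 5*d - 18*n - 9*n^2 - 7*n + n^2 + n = -280*d^2 + d*(96*n + 120) - 8*n^2 - 24*n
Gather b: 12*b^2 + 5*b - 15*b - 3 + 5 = 12*b^2 - 10*b + 2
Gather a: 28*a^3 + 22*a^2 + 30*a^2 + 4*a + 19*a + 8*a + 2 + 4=28*a^3 + 52*a^2 + 31*a + 6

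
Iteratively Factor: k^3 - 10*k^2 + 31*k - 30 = (k - 5)*(k^2 - 5*k + 6) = (k - 5)*(k - 3)*(k - 2)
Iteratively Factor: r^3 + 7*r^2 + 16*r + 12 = (r + 2)*(r^2 + 5*r + 6) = (r + 2)^2*(r + 3)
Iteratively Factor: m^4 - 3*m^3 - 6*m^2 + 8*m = (m - 1)*(m^3 - 2*m^2 - 8*m) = m*(m - 1)*(m^2 - 2*m - 8) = m*(m - 4)*(m - 1)*(m + 2)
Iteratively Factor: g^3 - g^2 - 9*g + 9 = (g + 3)*(g^2 - 4*g + 3) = (g - 3)*(g + 3)*(g - 1)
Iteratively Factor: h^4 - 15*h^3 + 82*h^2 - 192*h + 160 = (h - 4)*(h^3 - 11*h^2 + 38*h - 40) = (h - 4)*(h - 2)*(h^2 - 9*h + 20) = (h - 5)*(h - 4)*(h - 2)*(h - 4)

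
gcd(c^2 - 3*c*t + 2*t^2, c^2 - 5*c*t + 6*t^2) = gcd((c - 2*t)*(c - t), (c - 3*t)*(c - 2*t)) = -c + 2*t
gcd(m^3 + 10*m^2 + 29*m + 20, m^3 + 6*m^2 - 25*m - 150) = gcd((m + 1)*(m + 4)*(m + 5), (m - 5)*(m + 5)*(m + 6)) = m + 5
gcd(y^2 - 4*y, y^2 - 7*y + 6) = 1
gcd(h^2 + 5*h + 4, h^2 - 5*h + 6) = 1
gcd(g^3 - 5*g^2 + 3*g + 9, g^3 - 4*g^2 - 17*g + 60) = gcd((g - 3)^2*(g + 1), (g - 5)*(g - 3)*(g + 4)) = g - 3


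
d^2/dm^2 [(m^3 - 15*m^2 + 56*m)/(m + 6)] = 2*(m^3 + 18*m^2 + 108*m - 876)/(m^3 + 18*m^2 + 108*m + 216)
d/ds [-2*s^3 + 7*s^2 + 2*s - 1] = -6*s^2 + 14*s + 2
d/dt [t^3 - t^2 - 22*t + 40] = 3*t^2 - 2*t - 22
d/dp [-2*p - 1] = -2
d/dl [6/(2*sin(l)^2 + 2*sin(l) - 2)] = -3*(2*sin(l) + 1)*cos(l)/(sin(l) - cos(l)^2)^2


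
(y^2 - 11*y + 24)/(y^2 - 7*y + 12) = (y - 8)/(y - 4)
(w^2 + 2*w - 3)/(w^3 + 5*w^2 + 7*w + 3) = (w - 1)/(w^2 + 2*w + 1)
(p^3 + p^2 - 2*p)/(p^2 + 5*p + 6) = p*(p - 1)/(p + 3)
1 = 1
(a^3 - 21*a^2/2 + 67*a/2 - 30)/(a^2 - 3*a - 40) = (-2*a^3 + 21*a^2 - 67*a + 60)/(2*(-a^2 + 3*a + 40))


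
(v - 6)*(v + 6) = v^2 - 36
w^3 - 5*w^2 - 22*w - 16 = (w - 8)*(w + 1)*(w + 2)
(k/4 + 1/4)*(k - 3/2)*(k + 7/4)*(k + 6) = k^4/4 + 29*k^3/16 + 41*k^2/32 - 135*k/32 - 63/16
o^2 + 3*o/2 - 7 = (o - 2)*(o + 7/2)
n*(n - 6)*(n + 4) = n^3 - 2*n^2 - 24*n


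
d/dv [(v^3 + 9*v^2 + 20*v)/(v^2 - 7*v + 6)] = (v^4 - 14*v^3 - 65*v^2 + 108*v + 120)/(v^4 - 14*v^3 + 61*v^2 - 84*v + 36)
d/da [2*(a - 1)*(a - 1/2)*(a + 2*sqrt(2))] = 6*a^2 - 6*a + 8*sqrt(2)*a - 6*sqrt(2) + 1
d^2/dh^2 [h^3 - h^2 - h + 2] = 6*h - 2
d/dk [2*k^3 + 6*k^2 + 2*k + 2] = 6*k^2 + 12*k + 2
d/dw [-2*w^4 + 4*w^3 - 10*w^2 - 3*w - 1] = -8*w^3 + 12*w^2 - 20*w - 3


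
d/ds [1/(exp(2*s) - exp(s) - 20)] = (1 - 2*exp(s))*exp(s)/(-exp(2*s) + exp(s) + 20)^2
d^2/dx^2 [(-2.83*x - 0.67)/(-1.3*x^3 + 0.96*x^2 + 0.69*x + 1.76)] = (28.6962*x^5 - 7.60343999999999*x^4 - 3.085284*x^3 + 77.799372*x^2 - 16.8288*x - 8.499594)/(2.197*x^9 - 4.8672*x^8 + 0.0959400000000001*x^7 - 4.641216*x^6 + 13.127958*x^5 + 3.235104*x^4 + 4.757187*x^3 - 11.434896*x^2 - 6.412032*x - 5.451776)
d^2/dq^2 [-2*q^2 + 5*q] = -4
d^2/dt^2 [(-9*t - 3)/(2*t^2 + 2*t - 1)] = 12*(-2*(2*t + 1)^2*(3*t + 1) + (9*t + 4)*(2*t^2 + 2*t - 1))/(2*t^2 + 2*t - 1)^3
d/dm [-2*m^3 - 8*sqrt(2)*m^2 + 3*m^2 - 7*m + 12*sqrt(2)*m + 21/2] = -6*m^2 - 16*sqrt(2)*m + 6*m - 7 + 12*sqrt(2)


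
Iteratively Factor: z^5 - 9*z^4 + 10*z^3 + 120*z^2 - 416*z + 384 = (z - 3)*(z^4 - 6*z^3 - 8*z^2 + 96*z - 128) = (z - 4)*(z - 3)*(z^3 - 2*z^2 - 16*z + 32) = (z - 4)*(z - 3)*(z - 2)*(z^2 - 16) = (z - 4)*(z - 3)*(z - 2)*(z + 4)*(z - 4)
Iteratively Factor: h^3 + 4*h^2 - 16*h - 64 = (h + 4)*(h^2 - 16) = (h + 4)^2*(h - 4)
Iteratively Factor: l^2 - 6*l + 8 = (l - 4)*(l - 2)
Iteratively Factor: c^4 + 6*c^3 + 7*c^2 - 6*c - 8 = (c - 1)*(c^3 + 7*c^2 + 14*c + 8) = (c - 1)*(c + 2)*(c^2 + 5*c + 4) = (c - 1)*(c + 1)*(c + 2)*(c + 4)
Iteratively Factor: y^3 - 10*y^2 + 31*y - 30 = (y - 5)*(y^2 - 5*y + 6) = (y - 5)*(y - 3)*(y - 2)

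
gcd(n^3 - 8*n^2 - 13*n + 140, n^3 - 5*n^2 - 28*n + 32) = n + 4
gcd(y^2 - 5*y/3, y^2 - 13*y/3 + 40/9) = y - 5/3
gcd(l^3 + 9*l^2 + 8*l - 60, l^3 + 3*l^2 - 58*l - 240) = l^2 + 11*l + 30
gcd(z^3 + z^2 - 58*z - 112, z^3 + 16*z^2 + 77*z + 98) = z^2 + 9*z + 14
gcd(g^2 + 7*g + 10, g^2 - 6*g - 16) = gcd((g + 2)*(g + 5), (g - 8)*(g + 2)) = g + 2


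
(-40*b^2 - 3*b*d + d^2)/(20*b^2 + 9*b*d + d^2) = (-8*b + d)/(4*b + d)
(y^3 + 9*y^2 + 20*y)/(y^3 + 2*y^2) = (y^2 + 9*y + 20)/(y*(y + 2))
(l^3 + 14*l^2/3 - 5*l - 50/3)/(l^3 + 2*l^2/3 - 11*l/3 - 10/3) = (l + 5)/(l + 1)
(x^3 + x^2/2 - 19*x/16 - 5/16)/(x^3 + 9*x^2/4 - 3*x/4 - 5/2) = (x + 1/4)/(x + 2)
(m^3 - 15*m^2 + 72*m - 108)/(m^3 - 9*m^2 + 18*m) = (m - 6)/m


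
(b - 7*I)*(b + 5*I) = b^2 - 2*I*b + 35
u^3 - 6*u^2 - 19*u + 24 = (u - 8)*(u - 1)*(u + 3)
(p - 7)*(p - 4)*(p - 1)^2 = p^4 - 13*p^3 + 51*p^2 - 67*p + 28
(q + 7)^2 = q^2 + 14*q + 49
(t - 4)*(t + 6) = t^2 + 2*t - 24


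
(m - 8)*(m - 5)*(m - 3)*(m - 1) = m^4 - 17*m^3 + 95*m^2 - 199*m + 120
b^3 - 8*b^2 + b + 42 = (b - 7)*(b - 3)*(b + 2)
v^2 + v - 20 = (v - 4)*(v + 5)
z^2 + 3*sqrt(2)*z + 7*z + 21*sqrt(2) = (z + 7)*(z + 3*sqrt(2))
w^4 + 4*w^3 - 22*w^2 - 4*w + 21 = (w - 3)*(w - 1)*(w + 1)*(w + 7)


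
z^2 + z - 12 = (z - 3)*(z + 4)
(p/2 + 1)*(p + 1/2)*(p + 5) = p^3/2 + 15*p^2/4 + 27*p/4 + 5/2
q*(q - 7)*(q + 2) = q^3 - 5*q^2 - 14*q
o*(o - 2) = o^2 - 2*o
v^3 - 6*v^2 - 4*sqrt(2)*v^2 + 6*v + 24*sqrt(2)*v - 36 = (v - 6)*(v - 3*sqrt(2))*(v - sqrt(2))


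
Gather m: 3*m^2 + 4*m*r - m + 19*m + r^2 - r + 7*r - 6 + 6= 3*m^2 + m*(4*r + 18) + r^2 + 6*r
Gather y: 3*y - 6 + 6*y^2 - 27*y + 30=6*y^2 - 24*y + 24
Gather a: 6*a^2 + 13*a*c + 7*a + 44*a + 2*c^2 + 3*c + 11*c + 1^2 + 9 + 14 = 6*a^2 + a*(13*c + 51) + 2*c^2 + 14*c + 24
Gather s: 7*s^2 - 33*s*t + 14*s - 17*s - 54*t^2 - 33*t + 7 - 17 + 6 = 7*s^2 + s*(-33*t - 3) - 54*t^2 - 33*t - 4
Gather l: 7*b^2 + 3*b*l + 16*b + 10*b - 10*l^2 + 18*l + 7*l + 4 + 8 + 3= 7*b^2 + 26*b - 10*l^2 + l*(3*b + 25) + 15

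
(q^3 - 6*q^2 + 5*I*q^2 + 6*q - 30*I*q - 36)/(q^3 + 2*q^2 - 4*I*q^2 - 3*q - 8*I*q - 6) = (q^2 + 6*q*(-1 + I) - 36*I)/(q^2 + q*(2 - 3*I) - 6*I)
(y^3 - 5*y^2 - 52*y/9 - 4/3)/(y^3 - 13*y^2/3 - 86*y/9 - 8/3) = (3*y + 2)/(3*y + 4)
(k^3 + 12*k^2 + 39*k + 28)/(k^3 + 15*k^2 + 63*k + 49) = (k + 4)/(k + 7)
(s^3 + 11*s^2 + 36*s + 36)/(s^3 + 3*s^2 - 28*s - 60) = (s + 3)/(s - 5)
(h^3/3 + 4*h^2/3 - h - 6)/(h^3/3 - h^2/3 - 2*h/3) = (h^2 + 6*h + 9)/(h*(h + 1))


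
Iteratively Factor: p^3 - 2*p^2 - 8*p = (p)*(p^2 - 2*p - 8) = p*(p + 2)*(p - 4)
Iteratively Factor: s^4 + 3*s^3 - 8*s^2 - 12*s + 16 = (s - 1)*(s^3 + 4*s^2 - 4*s - 16) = (s - 1)*(s + 2)*(s^2 + 2*s - 8) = (s - 2)*(s - 1)*(s + 2)*(s + 4)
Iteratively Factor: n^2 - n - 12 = (n + 3)*(n - 4)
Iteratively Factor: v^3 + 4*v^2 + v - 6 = (v + 2)*(v^2 + 2*v - 3) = (v - 1)*(v + 2)*(v + 3)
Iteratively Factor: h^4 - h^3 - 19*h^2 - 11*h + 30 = (h - 5)*(h^3 + 4*h^2 + h - 6) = (h - 5)*(h + 3)*(h^2 + h - 2) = (h - 5)*(h + 2)*(h + 3)*(h - 1)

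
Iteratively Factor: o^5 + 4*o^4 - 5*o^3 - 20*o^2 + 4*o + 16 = (o - 2)*(o^4 + 6*o^3 + 7*o^2 - 6*o - 8) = (o - 2)*(o - 1)*(o^3 + 7*o^2 + 14*o + 8) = (o - 2)*(o - 1)*(o + 4)*(o^2 + 3*o + 2) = (o - 2)*(o - 1)*(o + 2)*(o + 4)*(o + 1)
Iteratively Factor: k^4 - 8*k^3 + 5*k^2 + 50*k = (k - 5)*(k^3 - 3*k^2 - 10*k) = k*(k - 5)*(k^2 - 3*k - 10) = k*(k - 5)*(k + 2)*(k - 5)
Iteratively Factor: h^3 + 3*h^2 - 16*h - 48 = (h - 4)*(h^2 + 7*h + 12) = (h - 4)*(h + 4)*(h + 3)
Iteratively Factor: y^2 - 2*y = (y)*(y - 2)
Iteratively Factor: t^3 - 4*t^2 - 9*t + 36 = (t - 4)*(t^2 - 9) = (t - 4)*(t + 3)*(t - 3)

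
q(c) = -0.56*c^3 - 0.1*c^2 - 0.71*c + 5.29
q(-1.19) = 6.94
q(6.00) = -123.53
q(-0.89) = 6.24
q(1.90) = -0.26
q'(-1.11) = -2.56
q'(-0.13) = -0.71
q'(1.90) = -7.15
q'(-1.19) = -2.85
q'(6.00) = -62.39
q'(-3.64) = -22.24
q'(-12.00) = -240.23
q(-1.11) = 6.72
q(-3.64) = 33.56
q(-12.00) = 967.09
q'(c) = -1.68*c^2 - 0.2*c - 0.71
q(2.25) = -3.19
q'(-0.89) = -1.86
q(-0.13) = 5.38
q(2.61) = -7.20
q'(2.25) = -9.66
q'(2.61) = -12.68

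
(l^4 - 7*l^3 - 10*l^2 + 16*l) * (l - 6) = l^5 - 13*l^4 + 32*l^3 + 76*l^2 - 96*l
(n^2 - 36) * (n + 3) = n^3 + 3*n^2 - 36*n - 108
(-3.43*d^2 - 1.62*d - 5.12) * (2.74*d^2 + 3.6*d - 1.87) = -9.3982*d^4 - 16.7868*d^3 - 13.4467*d^2 - 15.4026*d + 9.5744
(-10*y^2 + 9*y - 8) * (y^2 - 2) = -10*y^4 + 9*y^3 + 12*y^2 - 18*y + 16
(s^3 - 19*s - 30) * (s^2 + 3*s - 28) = s^5 + 3*s^4 - 47*s^3 - 87*s^2 + 442*s + 840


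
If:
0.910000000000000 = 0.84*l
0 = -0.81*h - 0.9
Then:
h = -1.11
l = 1.08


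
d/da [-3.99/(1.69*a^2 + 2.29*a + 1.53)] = (13.4862*a + 9.1371)/(1.69*a^2 + 2.29*a + 1.53)^2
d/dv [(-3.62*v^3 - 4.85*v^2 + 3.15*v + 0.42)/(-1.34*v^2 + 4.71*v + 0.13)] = (4.8508*v^4 - 34.1004*v^3 - 20.0343*v^2 - 0.135399999999999*v - 1.5687)/(1.7956*v^4 - 12.6228*v^3 + 21.8357*v^2 + 1.2246*v + 0.0169)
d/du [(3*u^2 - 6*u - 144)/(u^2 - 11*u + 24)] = -27/(u^2 - 6*u + 9)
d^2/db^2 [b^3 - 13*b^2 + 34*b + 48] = 6*b - 26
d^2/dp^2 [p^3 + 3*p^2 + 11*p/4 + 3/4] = 6*p + 6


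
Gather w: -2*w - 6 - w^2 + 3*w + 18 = -w^2 + w + 12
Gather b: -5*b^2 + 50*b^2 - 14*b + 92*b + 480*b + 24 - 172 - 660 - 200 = 45*b^2 + 558*b - 1008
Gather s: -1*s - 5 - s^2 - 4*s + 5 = -s^2 - 5*s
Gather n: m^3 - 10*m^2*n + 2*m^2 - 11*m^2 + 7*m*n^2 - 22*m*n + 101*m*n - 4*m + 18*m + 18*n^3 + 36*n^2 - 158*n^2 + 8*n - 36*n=m^3 - 9*m^2 + 14*m + 18*n^3 + n^2*(7*m - 122) + n*(-10*m^2 + 79*m - 28)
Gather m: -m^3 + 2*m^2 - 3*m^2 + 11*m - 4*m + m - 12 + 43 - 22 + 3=-m^3 - m^2 + 8*m + 12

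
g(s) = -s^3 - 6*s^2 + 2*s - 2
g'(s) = -3*s^2 - 12*s + 2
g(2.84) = -67.62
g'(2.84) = -56.28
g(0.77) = -4.47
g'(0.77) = -9.02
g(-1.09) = -10.01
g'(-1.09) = 11.52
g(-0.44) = -3.96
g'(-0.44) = 6.70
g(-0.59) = -5.06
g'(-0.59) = 8.04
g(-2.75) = -32.08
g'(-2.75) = 12.31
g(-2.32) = -26.45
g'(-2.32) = 13.69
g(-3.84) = -41.53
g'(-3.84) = 3.84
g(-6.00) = -14.00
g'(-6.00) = -34.00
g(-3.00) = -35.00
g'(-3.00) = 11.00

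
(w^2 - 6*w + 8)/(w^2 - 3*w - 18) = (-w^2 + 6*w - 8)/(-w^2 + 3*w + 18)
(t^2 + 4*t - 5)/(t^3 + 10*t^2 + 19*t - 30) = 1/(t + 6)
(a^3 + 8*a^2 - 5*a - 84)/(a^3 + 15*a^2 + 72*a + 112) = (a - 3)/(a + 4)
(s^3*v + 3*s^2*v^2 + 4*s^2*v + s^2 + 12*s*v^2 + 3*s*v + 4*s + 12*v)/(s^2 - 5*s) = (s^3*v + 3*s^2*v^2 + 4*s^2*v + s^2 + 12*s*v^2 + 3*s*v + 4*s + 12*v)/(s*(s - 5))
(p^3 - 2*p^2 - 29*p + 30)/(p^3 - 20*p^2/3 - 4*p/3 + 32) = 3*(p^2 + 4*p - 5)/(3*p^2 - 2*p - 16)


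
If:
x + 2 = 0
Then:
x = -2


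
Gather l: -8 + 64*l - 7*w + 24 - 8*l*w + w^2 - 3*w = l*(64 - 8*w) + w^2 - 10*w + 16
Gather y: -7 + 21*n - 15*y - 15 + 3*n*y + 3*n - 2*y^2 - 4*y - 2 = 24*n - 2*y^2 + y*(3*n - 19) - 24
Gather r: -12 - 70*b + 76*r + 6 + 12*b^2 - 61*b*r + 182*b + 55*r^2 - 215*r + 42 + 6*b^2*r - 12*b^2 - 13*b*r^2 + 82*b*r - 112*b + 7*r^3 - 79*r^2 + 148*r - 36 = 7*r^3 + r^2*(-13*b - 24) + r*(6*b^2 + 21*b + 9)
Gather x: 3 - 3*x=3 - 3*x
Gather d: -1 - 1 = -2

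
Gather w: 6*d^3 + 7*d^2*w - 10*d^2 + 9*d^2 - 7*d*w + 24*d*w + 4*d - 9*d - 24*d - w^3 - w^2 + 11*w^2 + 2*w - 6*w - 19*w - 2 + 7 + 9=6*d^3 - d^2 - 29*d - w^3 + 10*w^2 + w*(7*d^2 + 17*d - 23) + 14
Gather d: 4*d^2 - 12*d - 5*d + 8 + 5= 4*d^2 - 17*d + 13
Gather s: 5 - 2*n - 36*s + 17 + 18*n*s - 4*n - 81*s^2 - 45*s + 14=-6*n - 81*s^2 + s*(18*n - 81) + 36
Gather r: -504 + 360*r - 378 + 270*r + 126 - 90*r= 540*r - 756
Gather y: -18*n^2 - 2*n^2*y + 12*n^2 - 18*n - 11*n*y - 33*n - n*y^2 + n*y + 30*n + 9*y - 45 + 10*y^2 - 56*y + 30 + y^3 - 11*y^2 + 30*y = -6*n^2 - 21*n + y^3 + y^2*(-n - 1) + y*(-2*n^2 - 10*n - 17) - 15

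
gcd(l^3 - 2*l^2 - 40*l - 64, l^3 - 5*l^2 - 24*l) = l - 8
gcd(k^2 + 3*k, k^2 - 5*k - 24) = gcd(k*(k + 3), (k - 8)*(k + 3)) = k + 3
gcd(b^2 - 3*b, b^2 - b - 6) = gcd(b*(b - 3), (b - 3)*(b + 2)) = b - 3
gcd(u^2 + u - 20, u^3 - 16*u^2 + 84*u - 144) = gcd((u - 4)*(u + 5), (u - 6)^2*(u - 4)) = u - 4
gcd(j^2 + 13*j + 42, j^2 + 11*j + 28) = j + 7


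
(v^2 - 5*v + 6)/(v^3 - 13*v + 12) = (v - 2)/(v^2 + 3*v - 4)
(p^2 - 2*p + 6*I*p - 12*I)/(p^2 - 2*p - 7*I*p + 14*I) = (p + 6*I)/(p - 7*I)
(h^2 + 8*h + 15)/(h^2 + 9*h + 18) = (h + 5)/(h + 6)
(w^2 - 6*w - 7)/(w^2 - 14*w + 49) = (w + 1)/(w - 7)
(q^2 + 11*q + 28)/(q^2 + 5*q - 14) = (q + 4)/(q - 2)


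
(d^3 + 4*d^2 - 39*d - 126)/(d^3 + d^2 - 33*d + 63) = (d^2 - 3*d - 18)/(d^2 - 6*d + 9)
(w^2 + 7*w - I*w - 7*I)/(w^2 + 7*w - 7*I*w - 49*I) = (w - I)/(w - 7*I)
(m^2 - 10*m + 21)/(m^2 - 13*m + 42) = (m - 3)/(m - 6)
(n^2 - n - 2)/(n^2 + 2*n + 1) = (n - 2)/(n + 1)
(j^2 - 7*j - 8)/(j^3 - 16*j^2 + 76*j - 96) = (j + 1)/(j^2 - 8*j + 12)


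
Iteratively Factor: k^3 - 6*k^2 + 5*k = (k)*(k^2 - 6*k + 5) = k*(k - 5)*(k - 1)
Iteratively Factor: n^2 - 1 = (n + 1)*(n - 1)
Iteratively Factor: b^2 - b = (b - 1)*(b)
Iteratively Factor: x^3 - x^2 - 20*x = (x - 5)*(x^2 + 4*x) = (x - 5)*(x + 4)*(x)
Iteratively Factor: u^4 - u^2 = (u)*(u^3 - u) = u^2*(u^2 - 1) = u^2*(u - 1)*(u + 1)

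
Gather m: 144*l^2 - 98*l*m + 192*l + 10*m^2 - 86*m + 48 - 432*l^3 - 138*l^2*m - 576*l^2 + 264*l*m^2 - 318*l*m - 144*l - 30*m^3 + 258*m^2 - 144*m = -432*l^3 - 432*l^2 + 48*l - 30*m^3 + m^2*(264*l + 268) + m*(-138*l^2 - 416*l - 230) + 48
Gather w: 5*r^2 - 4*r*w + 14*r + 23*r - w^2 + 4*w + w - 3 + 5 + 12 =5*r^2 + 37*r - w^2 + w*(5 - 4*r) + 14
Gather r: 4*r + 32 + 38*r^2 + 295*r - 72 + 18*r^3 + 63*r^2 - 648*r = 18*r^3 + 101*r^2 - 349*r - 40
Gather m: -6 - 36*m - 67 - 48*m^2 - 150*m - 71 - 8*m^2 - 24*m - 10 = -56*m^2 - 210*m - 154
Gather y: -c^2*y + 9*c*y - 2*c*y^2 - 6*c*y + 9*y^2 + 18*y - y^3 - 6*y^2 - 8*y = -y^3 + y^2*(3 - 2*c) + y*(-c^2 + 3*c + 10)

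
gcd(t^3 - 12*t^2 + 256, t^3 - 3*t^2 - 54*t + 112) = t - 8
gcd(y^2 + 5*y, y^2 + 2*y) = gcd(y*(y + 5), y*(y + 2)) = y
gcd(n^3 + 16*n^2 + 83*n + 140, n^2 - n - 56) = n + 7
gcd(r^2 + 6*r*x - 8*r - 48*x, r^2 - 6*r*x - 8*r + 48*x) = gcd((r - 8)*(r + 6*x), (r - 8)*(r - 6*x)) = r - 8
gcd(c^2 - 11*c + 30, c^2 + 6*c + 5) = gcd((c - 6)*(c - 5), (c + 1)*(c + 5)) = 1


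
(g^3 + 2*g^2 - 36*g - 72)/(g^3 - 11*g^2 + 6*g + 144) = (g^2 + 8*g + 12)/(g^2 - 5*g - 24)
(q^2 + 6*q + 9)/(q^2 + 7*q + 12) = (q + 3)/(q + 4)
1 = 1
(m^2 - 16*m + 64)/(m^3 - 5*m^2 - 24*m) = (m - 8)/(m*(m + 3))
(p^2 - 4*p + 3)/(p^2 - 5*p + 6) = (p - 1)/(p - 2)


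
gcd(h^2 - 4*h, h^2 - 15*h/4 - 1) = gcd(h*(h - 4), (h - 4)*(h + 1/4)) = h - 4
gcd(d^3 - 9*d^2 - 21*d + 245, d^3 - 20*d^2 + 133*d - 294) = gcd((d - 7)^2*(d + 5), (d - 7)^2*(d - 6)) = d^2 - 14*d + 49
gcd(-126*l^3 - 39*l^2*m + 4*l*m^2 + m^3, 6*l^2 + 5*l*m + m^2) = 3*l + m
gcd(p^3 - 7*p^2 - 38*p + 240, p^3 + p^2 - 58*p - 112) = p - 8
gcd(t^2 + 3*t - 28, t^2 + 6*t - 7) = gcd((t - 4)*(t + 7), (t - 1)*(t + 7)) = t + 7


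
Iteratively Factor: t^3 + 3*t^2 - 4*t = (t - 1)*(t^2 + 4*t) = (t - 1)*(t + 4)*(t)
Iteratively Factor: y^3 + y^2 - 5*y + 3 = (y - 1)*(y^2 + 2*y - 3) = (y - 1)^2*(y + 3)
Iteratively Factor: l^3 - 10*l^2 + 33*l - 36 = (l - 4)*(l^2 - 6*l + 9) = (l - 4)*(l - 3)*(l - 3)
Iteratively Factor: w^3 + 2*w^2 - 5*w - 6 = (w + 1)*(w^2 + w - 6) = (w + 1)*(w + 3)*(w - 2)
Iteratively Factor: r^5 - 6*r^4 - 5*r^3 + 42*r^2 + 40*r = (r - 5)*(r^4 - r^3 - 10*r^2 - 8*r) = (r - 5)*(r + 2)*(r^3 - 3*r^2 - 4*r) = (r - 5)*(r + 1)*(r + 2)*(r^2 - 4*r) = r*(r - 5)*(r + 1)*(r + 2)*(r - 4)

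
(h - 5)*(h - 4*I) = h^2 - 5*h - 4*I*h + 20*I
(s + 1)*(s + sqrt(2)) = s^2 + s + sqrt(2)*s + sqrt(2)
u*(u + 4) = u^2 + 4*u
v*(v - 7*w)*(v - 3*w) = v^3 - 10*v^2*w + 21*v*w^2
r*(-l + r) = -l*r + r^2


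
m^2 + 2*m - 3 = (m - 1)*(m + 3)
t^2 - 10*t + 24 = (t - 6)*(t - 4)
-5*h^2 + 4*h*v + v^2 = (-h + v)*(5*h + v)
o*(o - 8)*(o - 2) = o^3 - 10*o^2 + 16*o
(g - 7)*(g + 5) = g^2 - 2*g - 35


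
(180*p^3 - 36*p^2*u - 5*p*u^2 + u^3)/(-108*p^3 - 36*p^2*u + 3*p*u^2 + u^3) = (-5*p + u)/(3*p + u)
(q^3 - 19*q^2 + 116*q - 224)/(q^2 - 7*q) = q - 12 + 32/q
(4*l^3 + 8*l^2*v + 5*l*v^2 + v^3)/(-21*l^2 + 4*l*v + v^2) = (4*l^3 + 8*l^2*v + 5*l*v^2 + v^3)/(-21*l^2 + 4*l*v + v^2)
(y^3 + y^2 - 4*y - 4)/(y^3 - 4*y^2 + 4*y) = (y^2 + 3*y + 2)/(y*(y - 2))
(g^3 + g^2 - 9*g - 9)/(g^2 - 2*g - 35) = (-g^3 - g^2 + 9*g + 9)/(-g^2 + 2*g + 35)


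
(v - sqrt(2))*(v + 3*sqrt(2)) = v^2 + 2*sqrt(2)*v - 6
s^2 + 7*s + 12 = (s + 3)*(s + 4)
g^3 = g^3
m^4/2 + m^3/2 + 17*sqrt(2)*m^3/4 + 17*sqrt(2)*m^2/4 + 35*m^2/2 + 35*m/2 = m*(m/2 + 1/2)*(m + 7*sqrt(2)/2)*(m + 5*sqrt(2))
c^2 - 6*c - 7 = (c - 7)*(c + 1)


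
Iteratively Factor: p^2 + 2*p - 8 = (p + 4)*(p - 2)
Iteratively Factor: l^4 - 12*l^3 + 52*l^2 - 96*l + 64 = (l - 2)*(l^3 - 10*l^2 + 32*l - 32) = (l - 2)^2*(l^2 - 8*l + 16) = (l - 4)*(l - 2)^2*(l - 4)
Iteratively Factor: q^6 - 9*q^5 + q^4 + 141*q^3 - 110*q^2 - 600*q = (q - 4)*(q^5 - 5*q^4 - 19*q^3 + 65*q^2 + 150*q) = (q - 4)*(q + 2)*(q^4 - 7*q^3 - 5*q^2 + 75*q) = q*(q - 4)*(q + 2)*(q^3 - 7*q^2 - 5*q + 75) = q*(q - 4)*(q + 2)*(q + 3)*(q^2 - 10*q + 25) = q*(q - 5)*(q - 4)*(q + 2)*(q + 3)*(q - 5)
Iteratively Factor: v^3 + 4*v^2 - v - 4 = (v - 1)*(v^2 + 5*v + 4) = (v - 1)*(v + 1)*(v + 4)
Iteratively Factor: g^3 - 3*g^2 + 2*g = (g - 2)*(g^2 - g) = (g - 2)*(g - 1)*(g)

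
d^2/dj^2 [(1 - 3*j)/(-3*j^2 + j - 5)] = 2*(3*(2 - 9*j)*(3*j^2 - j + 5) + (3*j - 1)*(6*j - 1)^2)/(3*j^2 - j + 5)^3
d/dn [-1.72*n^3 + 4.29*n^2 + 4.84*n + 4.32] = -5.16*n^2 + 8.58*n + 4.84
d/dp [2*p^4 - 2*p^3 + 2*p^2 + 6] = 2*p*(4*p^2 - 3*p + 2)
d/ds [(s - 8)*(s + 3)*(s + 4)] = 3*s^2 - 2*s - 44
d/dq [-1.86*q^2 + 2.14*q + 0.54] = 2.14 - 3.72*q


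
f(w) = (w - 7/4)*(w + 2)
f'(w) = 2*w + 1/4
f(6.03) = 34.37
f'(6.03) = 12.31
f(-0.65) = -3.24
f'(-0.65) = -1.05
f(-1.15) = -2.46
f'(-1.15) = -2.05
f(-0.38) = -3.45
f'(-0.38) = -0.51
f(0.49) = -3.14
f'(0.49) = 1.23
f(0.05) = -3.48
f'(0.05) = 0.35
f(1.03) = -2.18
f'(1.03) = 2.31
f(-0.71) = -3.17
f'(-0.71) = -1.17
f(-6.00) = 31.00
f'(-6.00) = -11.75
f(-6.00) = 31.00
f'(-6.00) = -11.75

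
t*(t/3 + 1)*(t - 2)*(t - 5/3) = t^4/3 - 2*t^3/9 - 23*t^2/9 + 10*t/3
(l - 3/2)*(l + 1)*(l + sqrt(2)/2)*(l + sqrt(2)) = l^4 - l^3/2 + 3*sqrt(2)*l^3/2 - 3*sqrt(2)*l^2/4 - l^2/2 - 9*sqrt(2)*l/4 - l/2 - 3/2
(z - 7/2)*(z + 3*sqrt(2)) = z^2 - 7*z/2 + 3*sqrt(2)*z - 21*sqrt(2)/2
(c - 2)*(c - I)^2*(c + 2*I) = c^4 - 2*c^3 + 3*c^2 - 6*c - 2*I*c + 4*I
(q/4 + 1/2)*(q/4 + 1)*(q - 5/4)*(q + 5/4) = q^4/16 + 3*q^3/8 + 103*q^2/256 - 75*q/128 - 25/32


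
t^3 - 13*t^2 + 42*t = t*(t - 7)*(t - 6)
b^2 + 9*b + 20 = (b + 4)*(b + 5)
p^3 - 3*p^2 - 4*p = p*(p - 4)*(p + 1)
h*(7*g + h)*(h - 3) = 7*g*h^2 - 21*g*h + h^3 - 3*h^2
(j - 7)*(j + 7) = j^2 - 49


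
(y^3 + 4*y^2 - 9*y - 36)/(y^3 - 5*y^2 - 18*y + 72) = (y + 3)/(y - 6)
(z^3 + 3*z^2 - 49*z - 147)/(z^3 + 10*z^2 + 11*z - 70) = (z^2 - 4*z - 21)/(z^2 + 3*z - 10)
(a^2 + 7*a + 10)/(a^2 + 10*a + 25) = (a + 2)/(a + 5)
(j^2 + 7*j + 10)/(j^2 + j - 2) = (j + 5)/(j - 1)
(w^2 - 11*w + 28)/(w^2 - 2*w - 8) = (w - 7)/(w + 2)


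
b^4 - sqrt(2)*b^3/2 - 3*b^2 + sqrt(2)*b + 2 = (b - sqrt(2))^2*(b + sqrt(2)/2)*(b + sqrt(2))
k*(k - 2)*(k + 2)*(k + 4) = k^4 + 4*k^3 - 4*k^2 - 16*k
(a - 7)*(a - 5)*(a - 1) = a^3 - 13*a^2 + 47*a - 35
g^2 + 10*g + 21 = (g + 3)*(g + 7)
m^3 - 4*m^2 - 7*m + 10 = (m - 5)*(m - 1)*(m + 2)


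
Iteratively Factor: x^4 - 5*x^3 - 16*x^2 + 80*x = (x)*(x^3 - 5*x^2 - 16*x + 80) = x*(x - 5)*(x^2 - 16) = x*(x - 5)*(x - 4)*(x + 4)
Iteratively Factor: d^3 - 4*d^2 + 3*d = (d)*(d^2 - 4*d + 3) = d*(d - 3)*(d - 1)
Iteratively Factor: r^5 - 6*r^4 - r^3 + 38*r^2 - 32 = (r - 4)*(r^4 - 2*r^3 - 9*r^2 + 2*r + 8) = (r - 4)^2*(r^3 + 2*r^2 - r - 2) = (r - 4)^2*(r - 1)*(r^2 + 3*r + 2) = (r - 4)^2*(r - 1)*(r + 2)*(r + 1)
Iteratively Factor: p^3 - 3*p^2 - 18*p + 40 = (p - 5)*(p^2 + 2*p - 8) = (p - 5)*(p - 2)*(p + 4)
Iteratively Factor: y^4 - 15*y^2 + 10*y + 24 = (y - 2)*(y^3 + 2*y^2 - 11*y - 12) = (y - 2)*(y + 4)*(y^2 - 2*y - 3) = (y - 3)*(y - 2)*(y + 4)*(y + 1)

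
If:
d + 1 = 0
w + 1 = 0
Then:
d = -1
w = -1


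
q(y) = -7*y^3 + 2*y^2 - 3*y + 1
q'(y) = -21*y^2 + 4*y - 3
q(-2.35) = 109.94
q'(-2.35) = -128.37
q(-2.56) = 139.23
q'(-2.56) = -150.87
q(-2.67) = 156.51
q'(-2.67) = -163.39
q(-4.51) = 697.35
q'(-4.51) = -448.18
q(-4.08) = 521.95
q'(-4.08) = -368.89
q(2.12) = -63.07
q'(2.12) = -88.90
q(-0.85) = 9.29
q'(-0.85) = -21.57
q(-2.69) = 159.80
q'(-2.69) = -165.72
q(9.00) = -4967.00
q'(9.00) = -1668.00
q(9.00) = -4967.00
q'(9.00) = -1668.00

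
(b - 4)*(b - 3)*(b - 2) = b^3 - 9*b^2 + 26*b - 24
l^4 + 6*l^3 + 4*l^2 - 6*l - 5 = (l - 1)*(l + 1)^2*(l + 5)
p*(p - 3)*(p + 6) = p^3 + 3*p^2 - 18*p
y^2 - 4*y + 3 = (y - 3)*(y - 1)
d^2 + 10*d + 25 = (d + 5)^2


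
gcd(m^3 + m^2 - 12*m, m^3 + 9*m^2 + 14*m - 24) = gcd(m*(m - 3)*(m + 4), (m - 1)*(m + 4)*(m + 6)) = m + 4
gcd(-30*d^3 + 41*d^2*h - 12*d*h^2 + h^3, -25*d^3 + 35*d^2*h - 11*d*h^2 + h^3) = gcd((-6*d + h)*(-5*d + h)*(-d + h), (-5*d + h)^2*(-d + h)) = 5*d^2 - 6*d*h + h^2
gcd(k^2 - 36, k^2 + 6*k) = k + 6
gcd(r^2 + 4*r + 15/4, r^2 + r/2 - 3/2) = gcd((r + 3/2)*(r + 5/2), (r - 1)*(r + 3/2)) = r + 3/2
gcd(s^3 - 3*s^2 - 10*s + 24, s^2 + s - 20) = s - 4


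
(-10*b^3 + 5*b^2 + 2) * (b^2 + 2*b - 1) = -10*b^5 - 15*b^4 + 20*b^3 - 3*b^2 + 4*b - 2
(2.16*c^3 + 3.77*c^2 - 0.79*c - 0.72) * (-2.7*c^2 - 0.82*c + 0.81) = -5.832*c^5 - 11.9502*c^4 + 0.791200000000001*c^3 + 5.6455*c^2 - 0.0495000000000001*c - 0.5832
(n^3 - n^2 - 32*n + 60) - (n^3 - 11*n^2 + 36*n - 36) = 10*n^2 - 68*n + 96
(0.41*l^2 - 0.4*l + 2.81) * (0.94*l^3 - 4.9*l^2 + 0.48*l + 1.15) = 0.3854*l^5 - 2.385*l^4 + 4.7982*l^3 - 13.4895*l^2 + 0.8888*l + 3.2315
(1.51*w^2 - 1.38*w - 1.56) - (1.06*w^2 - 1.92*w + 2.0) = 0.45*w^2 + 0.54*w - 3.56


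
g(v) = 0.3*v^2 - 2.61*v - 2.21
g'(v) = 0.6*v - 2.61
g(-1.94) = 3.98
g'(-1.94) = -3.77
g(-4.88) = 17.67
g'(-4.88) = -5.54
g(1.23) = -4.97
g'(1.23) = -1.87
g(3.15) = -7.45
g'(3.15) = -0.72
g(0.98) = -4.48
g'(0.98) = -2.02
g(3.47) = -7.65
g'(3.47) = -0.53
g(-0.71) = -0.21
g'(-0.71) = -3.04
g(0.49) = -3.42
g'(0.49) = -2.32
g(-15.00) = 104.44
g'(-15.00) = -11.61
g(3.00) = -7.34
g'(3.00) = -0.81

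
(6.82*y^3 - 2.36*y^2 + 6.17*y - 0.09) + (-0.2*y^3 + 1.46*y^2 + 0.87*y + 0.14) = 6.62*y^3 - 0.9*y^2 + 7.04*y + 0.05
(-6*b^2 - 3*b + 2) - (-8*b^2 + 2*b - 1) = 2*b^2 - 5*b + 3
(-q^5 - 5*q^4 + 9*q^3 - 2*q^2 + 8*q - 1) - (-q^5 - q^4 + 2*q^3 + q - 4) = -4*q^4 + 7*q^3 - 2*q^2 + 7*q + 3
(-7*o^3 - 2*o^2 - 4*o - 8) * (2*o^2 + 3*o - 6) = -14*o^5 - 25*o^4 + 28*o^3 - 16*o^2 + 48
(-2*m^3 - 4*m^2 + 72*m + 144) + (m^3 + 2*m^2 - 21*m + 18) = -m^3 - 2*m^2 + 51*m + 162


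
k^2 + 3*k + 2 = (k + 1)*(k + 2)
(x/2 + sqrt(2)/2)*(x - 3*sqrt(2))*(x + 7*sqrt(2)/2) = x^3/2 + 3*sqrt(2)*x^2/4 - 10*x - 21*sqrt(2)/2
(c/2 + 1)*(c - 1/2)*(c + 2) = c^3/2 + 7*c^2/4 + c - 1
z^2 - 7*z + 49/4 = (z - 7/2)^2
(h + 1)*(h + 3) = h^2 + 4*h + 3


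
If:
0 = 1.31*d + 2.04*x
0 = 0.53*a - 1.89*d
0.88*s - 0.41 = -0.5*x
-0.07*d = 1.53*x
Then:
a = 0.00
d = 0.00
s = 0.47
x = 0.00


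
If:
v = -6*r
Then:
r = -v/6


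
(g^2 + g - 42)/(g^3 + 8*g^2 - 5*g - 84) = (g - 6)/(g^2 + g - 12)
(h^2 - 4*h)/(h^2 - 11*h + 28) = h/(h - 7)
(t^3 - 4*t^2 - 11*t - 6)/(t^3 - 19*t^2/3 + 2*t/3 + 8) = 3*(t + 1)/(3*t - 4)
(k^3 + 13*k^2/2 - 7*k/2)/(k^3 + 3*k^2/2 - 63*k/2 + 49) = k*(2*k - 1)/(2*k^2 - 11*k + 14)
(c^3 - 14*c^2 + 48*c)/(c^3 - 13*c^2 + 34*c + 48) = c/(c + 1)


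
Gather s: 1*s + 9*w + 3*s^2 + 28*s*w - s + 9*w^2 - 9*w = 3*s^2 + 28*s*w + 9*w^2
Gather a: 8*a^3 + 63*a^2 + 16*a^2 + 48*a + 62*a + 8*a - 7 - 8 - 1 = 8*a^3 + 79*a^2 + 118*a - 16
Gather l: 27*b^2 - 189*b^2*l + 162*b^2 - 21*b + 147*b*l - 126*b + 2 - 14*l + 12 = 189*b^2 - 147*b + l*(-189*b^2 + 147*b - 14) + 14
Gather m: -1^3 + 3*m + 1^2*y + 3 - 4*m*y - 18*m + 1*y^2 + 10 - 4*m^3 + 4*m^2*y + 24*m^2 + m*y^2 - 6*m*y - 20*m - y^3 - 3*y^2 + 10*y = -4*m^3 + m^2*(4*y + 24) + m*(y^2 - 10*y - 35) - y^3 - 2*y^2 + 11*y + 12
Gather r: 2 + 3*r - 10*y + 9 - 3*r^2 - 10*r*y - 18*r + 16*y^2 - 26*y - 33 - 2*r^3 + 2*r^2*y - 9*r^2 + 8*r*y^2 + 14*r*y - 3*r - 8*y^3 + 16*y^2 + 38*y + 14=-2*r^3 + r^2*(2*y - 12) + r*(8*y^2 + 4*y - 18) - 8*y^3 + 32*y^2 + 2*y - 8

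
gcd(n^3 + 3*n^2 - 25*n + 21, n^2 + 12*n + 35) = n + 7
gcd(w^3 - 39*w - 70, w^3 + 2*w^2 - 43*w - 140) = w^2 - 2*w - 35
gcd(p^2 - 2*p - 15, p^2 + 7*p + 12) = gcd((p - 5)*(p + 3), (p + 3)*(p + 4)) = p + 3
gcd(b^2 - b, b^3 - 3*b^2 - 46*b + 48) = b - 1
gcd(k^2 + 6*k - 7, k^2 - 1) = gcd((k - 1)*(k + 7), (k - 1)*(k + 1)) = k - 1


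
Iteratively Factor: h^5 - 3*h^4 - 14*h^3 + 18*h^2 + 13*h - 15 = (h + 3)*(h^4 - 6*h^3 + 4*h^2 + 6*h - 5) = (h - 1)*(h + 3)*(h^3 - 5*h^2 - h + 5) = (h - 1)^2*(h + 3)*(h^2 - 4*h - 5) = (h - 1)^2*(h + 1)*(h + 3)*(h - 5)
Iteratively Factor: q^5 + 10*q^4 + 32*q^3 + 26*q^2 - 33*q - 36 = (q + 3)*(q^4 + 7*q^3 + 11*q^2 - 7*q - 12) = (q + 3)*(q + 4)*(q^3 + 3*q^2 - q - 3) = (q + 3)^2*(q + 4)*(q^2 - 1) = (q - 1)*(q + 3)^2*(q + 4)*(q + 1)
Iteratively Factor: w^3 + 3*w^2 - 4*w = (w)*(w^2 + 3*w - 4) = w*(w - 1)*(w + 4)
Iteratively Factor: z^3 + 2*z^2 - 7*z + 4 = (z - 1)*(z^2 + 3*z - 4) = (z - 1)^2*(z + 4)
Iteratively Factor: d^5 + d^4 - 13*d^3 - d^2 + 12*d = (d - 1)*(d^4 + 2*d^3 - 11*d^2 - 12*d) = (d - 1)*(d + 4)*(d^3 - 2*d^2 - 3*d) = d*(d - 1)*(d + 4)*(d^2 - 2*d - 3) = d*(d - 3)*(d - 1)*(d + 4)*(d + 1)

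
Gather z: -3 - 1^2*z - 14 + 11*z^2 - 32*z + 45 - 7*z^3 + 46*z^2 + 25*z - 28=-7*z^3 + 57*z^2 - 8*z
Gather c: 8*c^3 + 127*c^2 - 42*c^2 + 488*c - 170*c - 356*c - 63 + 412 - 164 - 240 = 8*c^3 + 85*c^2 - 38*c - 55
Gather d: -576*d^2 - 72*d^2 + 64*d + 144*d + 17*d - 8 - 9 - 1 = -648*d^2 + 225*d - 18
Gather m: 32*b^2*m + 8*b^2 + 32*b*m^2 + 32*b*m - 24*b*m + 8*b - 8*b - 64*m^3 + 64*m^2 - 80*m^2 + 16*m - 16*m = 8*b^2 - 64*m^3 + m^2*(32*b - 16) + m*(32*b^2 + 8*b)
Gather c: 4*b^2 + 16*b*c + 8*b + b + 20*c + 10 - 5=4*b^2 + 9*b + c*(16*b + 20) + 5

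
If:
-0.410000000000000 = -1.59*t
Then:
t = 0.26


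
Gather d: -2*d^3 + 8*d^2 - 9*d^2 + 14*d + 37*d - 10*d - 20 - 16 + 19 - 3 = -2*d^3 - d^2 + 41*d - 20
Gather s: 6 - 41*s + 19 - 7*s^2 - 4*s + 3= -7*s^2 - 45*s + 28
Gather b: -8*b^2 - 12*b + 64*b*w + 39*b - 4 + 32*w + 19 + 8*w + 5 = -8*b^2 + b*(64*w + 27) + 40*w + 20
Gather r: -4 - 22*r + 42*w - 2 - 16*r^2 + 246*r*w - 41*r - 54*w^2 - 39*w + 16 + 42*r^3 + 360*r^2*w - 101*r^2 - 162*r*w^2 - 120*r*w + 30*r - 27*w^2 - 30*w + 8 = 42*r^3 + r^2*(360*w - 117) + r*(-162*w^2 + 126*w - 33) - 81*w^2 - 27*w + 18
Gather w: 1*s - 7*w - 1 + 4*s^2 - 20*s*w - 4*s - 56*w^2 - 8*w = 4*s^2 - 3*s - 56*w^2 + w*(-20*s - 15) - 1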